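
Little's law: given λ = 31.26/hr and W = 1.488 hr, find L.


L = λW = 31.26·1.488 = 46.5149

Final: 46.5149


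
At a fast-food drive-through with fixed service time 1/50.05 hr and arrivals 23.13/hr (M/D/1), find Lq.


ρ = 23.13/50.05 = 0.4621
M/D/1: Lq = ρ²/(2(1−ρ)) = 0.2136/(2·0.5379) = 0.19854

Final: 0.19854


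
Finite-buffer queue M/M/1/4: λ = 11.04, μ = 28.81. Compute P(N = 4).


ρ = λ/μ = 11.04/28.81 = 0.3832
P_K = (1−ρ)ρ^K/(1−ρ^(K+1)) = (0.6168·0.021563)/(1 − 0.008263)
= 0.013300/0.991737 = 0.013411

Final: 0.013411


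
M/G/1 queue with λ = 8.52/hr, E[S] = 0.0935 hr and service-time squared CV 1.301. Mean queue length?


ρ = λ·E[S] = 8.52·0.0935 = 0.7966
Lq = ρ²(1+C_s²)/(2(1−ρ)) = 0.6346·(1+1.301)/(2·0.2034)
= 0.6346·2.3010/0.4068 = 3.58989

Final: 3.58989


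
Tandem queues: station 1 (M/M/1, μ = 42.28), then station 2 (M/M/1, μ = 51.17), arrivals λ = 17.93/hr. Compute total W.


Each node sees arrival rate λ = 17.93/hr (tandem ⇒ throughput preserved).
W₁ = 1/(μ₁−λ) = 1/(42.28−17.93) = 0.04107 hr
W₂ = 1/(μ₂−λ) = 1/(51.17−17.93) = 0.03008 hr
W_total = W₁ + W₂ = 0.04107 + 0.03008 = 0.07115 hr

Final: 0.07115 hr


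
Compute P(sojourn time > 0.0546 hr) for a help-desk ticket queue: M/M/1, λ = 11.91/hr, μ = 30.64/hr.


W ~ Exponential(μ−λ) for M/M/1.
μ − λ = 30.64 − 11.91 = 18.7300
P(W > t) = e^{−(μ−λ)t} = e^{−1.0227} = 0.359638

Final: 0.359638


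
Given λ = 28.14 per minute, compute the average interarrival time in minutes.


Mean interarrival time = 1/λ = 1/28.14 minute = 0.03554 minute
In minutes: 0.03554 × 1 = 0.03554 min

Final: 0.03554 min


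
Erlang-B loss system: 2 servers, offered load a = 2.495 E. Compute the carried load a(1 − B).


B(2,2.495) = 0.471057 (Erlang-B)
Carried load = a(1 − B) = 2.495·(1 − 0.471057) = 2.495·0.528943 = 1.3197 E

Final: 1.3197 Erlangs


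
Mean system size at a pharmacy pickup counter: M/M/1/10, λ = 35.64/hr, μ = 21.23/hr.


ρ = 35.64/21.23 = 1.6788
L = ρ[1 − (K+1)ρ^K + Kρ^(K+1)] / [(1−ρ)(1−ρ^(K+1))]
Numerator: 1.6788·(1 − 11·177.777589 + 10·298.445279) = 1728.950137
Denominator: (-0.6788)·(-297.445279) = 201.892910
L = 1728.950137/201.892910 = 8.5637

Final: 8.5637


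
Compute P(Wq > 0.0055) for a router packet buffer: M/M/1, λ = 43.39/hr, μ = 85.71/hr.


ρ = 43.39/85.71 = 0.5062
P(Wq > t) = ρ·e^{−(μ−λ)t} = 0.5062·e^{−0.2328}
= 0.5062·0.792344 = 0.401118

Final: 0.401118


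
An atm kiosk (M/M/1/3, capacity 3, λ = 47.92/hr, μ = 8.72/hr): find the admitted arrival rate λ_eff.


ρ = 5.4954; P_K = (1−ρ)ρ^3/(1−ρ^4) = 0.818928
λ_eff = λ(1 − P_K) = 47.92·(1 − 0.818928) = 47.92·0.181072 = 8.6770 /hr

Final: 8.6770 /hr


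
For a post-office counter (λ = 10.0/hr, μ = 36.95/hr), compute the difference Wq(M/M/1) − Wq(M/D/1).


ρ = 10.0/36.95 = 0.2706
Wq(M/M/1) = ρ/(μ−λ) = 0.2706/26.95 = 0.01004 hr
Wq(M/D/1) = ρ/(2(μ−λ)) = 0.005021 hr
Savings = 0.01004 − 0.005021 = 0.005021 hr

Final: 0.005021 hr


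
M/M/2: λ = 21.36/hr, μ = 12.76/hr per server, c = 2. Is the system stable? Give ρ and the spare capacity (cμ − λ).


Total capacity cμ = 2·12.76 = 25.52/hr
ρ = λ/(cμ) = 21.36/25.52 = 0.8370
Stable ⇔ ρ < 1: YES
Spare capacity = cμ − λ = 25.52 − 21.36 = 4.16/hr

Final: ρ = 0.8370; stable; margin = 4.16/hr


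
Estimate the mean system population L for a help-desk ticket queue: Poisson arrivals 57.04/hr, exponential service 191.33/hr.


ρ = λ/μ = 57.04/191.33 = 0.2981
L = ρ/(1−ρ) = 0.2981/(1 − 0.2981) = 0.2981/0.7019 = 0.4248

Final: 0.4248


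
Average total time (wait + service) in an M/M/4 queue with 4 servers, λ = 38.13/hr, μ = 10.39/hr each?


a = 3.6699; ρ = 0.9175; P₀ = 0.008992
Lq = P₀·a^c·ρ/(c!(1−ρ)²) = 9.15335
Wq = Lq/λ = 9.15335/38.13 = 0.24006 hr
W = Wq + 1/μ = 0.24006 + 0.09625 = 0.33630 hr

Final: 0.33630 hr


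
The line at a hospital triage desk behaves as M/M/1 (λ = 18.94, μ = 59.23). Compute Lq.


ρ = 18.94/59.23 = 0.3198
Lq = ρ²/(1−ρ) = 0.1023/0.6802 = 0.1503

Final: 0.1503


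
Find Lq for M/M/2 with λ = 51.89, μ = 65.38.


a = λ/μ = 0.7937; ρ = a/2 = 0.3968
P₀ = 0.431809
Lq = P₀·a^c·ρ / (c!·(1−ρ)²) = 0.431809·0.62991·0.3968/(2·0.36381)
= 0.14835

Final: 0.14835


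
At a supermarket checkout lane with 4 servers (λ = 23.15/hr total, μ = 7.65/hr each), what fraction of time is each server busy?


ρ = λ/(cμ) = 23.15/(4·7.65) = 23.15/30.60 = 0.7565

Final: 0.7565


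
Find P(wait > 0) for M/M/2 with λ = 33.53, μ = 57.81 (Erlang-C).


a = λ/μ = 0.5800; ρ = a/2 = 0.2900
P₀ = 0.550386 (from M/M/c formula)
C(c,a) = [a^c/(c!(1−ρ))]·P₀ = [0.33640/(2·0.7100)]·0.550386
= 0.23690·0.550386 = 0.130389

Final: 0.130389


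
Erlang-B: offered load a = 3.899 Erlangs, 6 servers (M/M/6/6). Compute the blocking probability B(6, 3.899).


B(c,a) = (a^c/c!) / Σ_{k=0}^{c} a^k/k!
a^6/6! = 4.879630
Σ terms (k=0..6): 1.00000 + 3.89900 + 7.60110 + 9.87890 + 9.62945 + 7.50905 + 4.87963 = 44.397131
B = 4.879630/44.397131 = 0.109909

Final: 0.109909


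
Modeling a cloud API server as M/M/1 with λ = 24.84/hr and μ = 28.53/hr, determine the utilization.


ρ = λ/μ = 24.84/28.53 = 0.8707

Final: 0.8707


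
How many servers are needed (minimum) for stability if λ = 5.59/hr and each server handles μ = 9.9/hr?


Stability requires cμ > λ ⇔ c > λ/μ.
λ/μ = 5.59/9.9 = 0.5646
Minimum integer c = ⌊0.5646⌋ + 1 = 1
Check: 1·9.9 = 9.90 > 5.59, while 0·9.9 = 0.00 ≤ 5.59

Final: 1 servers


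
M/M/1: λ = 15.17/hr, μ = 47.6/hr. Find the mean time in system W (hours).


W = 1/(μ−λ) = 1/(47.6 − 15.17) = 1/32.43 = 0.03084 hr

Final: 0.03084 hr


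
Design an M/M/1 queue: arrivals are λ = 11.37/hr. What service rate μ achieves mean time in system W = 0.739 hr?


W = 1/(μ−λ) ⇒ μ − λ = 1/W = 1/0.739 = 1.3532
μ = λ + 1/W = 11.37 + 1.3532 = 12.7232 per hr

Final: 12.7232 /hr


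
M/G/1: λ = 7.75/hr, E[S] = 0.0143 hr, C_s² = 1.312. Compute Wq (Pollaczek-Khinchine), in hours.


ρ = λ·E[S] = 7.75·0.0143 = 0.1108
E[S²] = E[S]²(1+C_s²) = 0.0143²·(1+1.312) = 0.0004728
Wq = λ·E[S²]/(2(1−ρ)) = 7.75·0.0004728/(2·0.8892) = 0.002060 hr

Final: 0.002060 hr


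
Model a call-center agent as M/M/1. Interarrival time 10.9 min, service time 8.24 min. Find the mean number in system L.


λ = 60/10.9 = 5.5046 /hr
μ = 60/8.24 = 7.2816 /hr
ρ = λ/μ = 5.5046/7.2816 = 0.7560
L = ρ/(1−ρ) = 0.7560/0.2440 = 3.0977

Final: 3.0977


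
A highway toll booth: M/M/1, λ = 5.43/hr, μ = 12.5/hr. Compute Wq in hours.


ρ = 5.43/12.5 = 0.4344
Wq = ρ/(μ−λ) = 0.4344/(12.5 − 5.43) = 0.4344/7.07 = 0.06144 hr

Final: 0.06144 hr


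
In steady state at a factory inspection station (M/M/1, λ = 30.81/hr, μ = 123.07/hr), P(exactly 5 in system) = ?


ρ = 30.81/123.07 = 0.2503
P_n = (1−ρ)·ρ^n = (1 − 0.2503)·0.2503^5 = 0.7497·0.0009833 = 0.0007372

Final: 0.0007372


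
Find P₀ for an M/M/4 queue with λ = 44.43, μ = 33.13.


a = λ/μ = 44.43/33.13 = 1.3411; ρ = a/c = 0.3353
Σ_{k=0}^{3} a^k/k! (terms k=0..3) = 1.00000 + 1.34108 + 0.89925 + 0.40199 = 3.64232
Tail: a^4/(4!(1−ρ)) = 3.23459/(24·0.6647) = 0.20275
P₀ = 1/(3.64232 + 0.20275) = 1/3.84507 = 0.260073

Final: 0.260073


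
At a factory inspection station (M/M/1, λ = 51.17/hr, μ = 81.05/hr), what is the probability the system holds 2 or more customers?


ρ = 51.17/81.05 = 0.6313
P(N ≥ n) = ρ^n = 0.6313^2 = 0.398589

Final: 0.398589


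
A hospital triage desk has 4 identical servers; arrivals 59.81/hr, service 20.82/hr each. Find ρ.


ρ = λ/(cμ) = 59.81/(4·20.82) = 59.81/83.28 = 0.7182

Final: 0.7182


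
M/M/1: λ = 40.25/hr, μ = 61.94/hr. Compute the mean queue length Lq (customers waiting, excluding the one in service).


ρ = 40.25/61.94 = 0.6498
Lq = ρ²/(1−ρ) = 0.4223/0.3502 = 1.2059

Final: 1.2059


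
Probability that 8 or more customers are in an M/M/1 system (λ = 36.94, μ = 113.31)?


ρ = 36.94/113.31 = 0.3260
P(N ≥ n) = ρ^n = 0.3260^8 = 0.0001276

Final: 0.0001276


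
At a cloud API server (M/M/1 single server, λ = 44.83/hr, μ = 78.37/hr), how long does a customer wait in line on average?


ρ = 44.83/78.37 = 0.5720
Wq = ρ/(μ−λ) = 0.5720/(78.37 − 44.83) = 0.5720/33.54 = 0.01706 hr

Final: 0.01706 hr


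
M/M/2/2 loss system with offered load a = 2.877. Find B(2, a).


B(c,a) = (a^c/c!) / Σ_{k=0}^{c} a^k/k!
a^2/2! = 4.138564
Σ terms (k=0..2): 1.00000 + 2.87700 + 4.13856 = 8.015564
B = 4.138564/8.015564 = 0.516316

Final: 0.516316


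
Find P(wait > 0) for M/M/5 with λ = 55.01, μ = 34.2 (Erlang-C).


a = λ/μ = 1.6085; ρ = a/5 = 0.3217
P₀ = 0.199727 (from M/M/c formula)
C(c,a) = [a^c/(c!(1−ρ))]·P₀ = [10.76658/(120·0.6783)]·0.199727
= 0.13227·0.199727 = 0.026419

Final: 0.026419


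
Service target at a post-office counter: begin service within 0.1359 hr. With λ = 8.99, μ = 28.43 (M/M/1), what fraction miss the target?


ρ = 8.99/28.43 = 0.3162
P(Wq > t) = ρ·e^{−(μ−λ)t} = 0.3162·e^{−2.6419}
= 0.3162·0.071226 = 0.022523

Final: 0.022523


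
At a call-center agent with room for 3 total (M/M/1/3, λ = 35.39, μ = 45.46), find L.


ρ = 35.39/45.46 = 0.7785
L = ρ[1 − (K+1)ρ^K + Kρ^(K+1)] / [(1−ρ)(1−ρ^(K+1))]
Numerator: 0.7785·(1 − 4·0.471795 + 3·0.367286) = 0.167124
Denominator: (0.2215)·(0.632714) = 0.140155
L = 0.167124/0.140155 = 1.1924

Final: 1.1924


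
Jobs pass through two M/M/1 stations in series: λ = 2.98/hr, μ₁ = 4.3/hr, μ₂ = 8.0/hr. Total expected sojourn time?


Each node sees arrival rate λ = 2.98/hr (tandem ⇒ throughput preserved).
W₁ = 1/(μ₁−λ) = 1/(4.3−2.98) = 0.75758 hr
W₂ = 1/(μ₂−λ) = 1/(8.0−2.98) = 0.19920 hr
W_total = W₁ + W₂ = 0.75758 + 0.19920 = 0.95678 hr

Final: 0.95678 hr


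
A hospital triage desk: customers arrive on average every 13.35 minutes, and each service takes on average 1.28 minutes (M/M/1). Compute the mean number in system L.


λ = 60/13.35 = 4.4944 /hr
μ = 60/1.28 = 46.8750 /hr
ρ = λ/μ = 4.4944/46.8750 = 0.09588
L = ρ/(1−ρ) = 0.09588/0.9041 = 0.1060

Final: 0.1060


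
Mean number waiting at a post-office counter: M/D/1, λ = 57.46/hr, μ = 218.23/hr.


ρ = 57.46/218.23 = 0.2633
M/D/1: Lq = ρ²/(2(1−ρ)) = 0.06933/(2·0.7367) = 0.04705

Final: 0.04705


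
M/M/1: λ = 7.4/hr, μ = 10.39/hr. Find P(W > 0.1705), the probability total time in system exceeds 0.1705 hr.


W ~ Exponential(μ−λ) for M/M/1.
μ − λ = 10.39 − 7.4 = 2.9900
P(W > t) = e^{−(μ−λ)t} = e^{−0.5098} = 0.600619

Final: 0.600619


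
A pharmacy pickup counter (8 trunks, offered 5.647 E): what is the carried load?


B(8,5.647) = 0.102649 (Erlang-B)
Carried load = a(1 − B) = 5.647·(1 − 0.102649) = 5.647·0.897351 = 5.0673 E

Final: 5.0673 Erlangs


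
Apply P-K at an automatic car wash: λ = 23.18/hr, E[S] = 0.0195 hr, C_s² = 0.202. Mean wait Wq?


ρ = λ·E[S] = 23.18·0.0195 = 0.4520
E[S²] = E[S]²(1+C_s²) = 0.0195²·(1+0.202) = 0.0004571
Wq = λ·E[S²]/(2(1−ρ)) = 23.18·0.0004571/(2·0.5480) = 0.009667 hr

Final: 0.009667 hr


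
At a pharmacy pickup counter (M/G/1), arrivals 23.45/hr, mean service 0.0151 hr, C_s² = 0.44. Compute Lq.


ρ = λ·E[S] = 23.45·0.0151 = 0.3541
Lq = ρ²(1+C_s²)/(2(1−ρ)) = 0.1254·(1+0.44)/(2·0.6459)
= 0.1254·1.4400/1.2918 = 0.13977

Final: 0.13977


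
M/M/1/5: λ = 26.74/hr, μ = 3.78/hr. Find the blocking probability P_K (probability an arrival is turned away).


ρ = λ/μ = 26.74/3.78 = 7.0741
P_K = (1−ρ)ρ^K/(1−ρ^(K+1)) = (-6.0741·17715.279774)/(1 − 125319.201362)
= -107603.921588/-125318.201362 = 0.858646

Final: 0.858646


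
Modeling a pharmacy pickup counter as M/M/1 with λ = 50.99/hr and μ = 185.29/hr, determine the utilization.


ρ = λ/μ = 50.99/185.29 = 0.2752

Final: 0.2752


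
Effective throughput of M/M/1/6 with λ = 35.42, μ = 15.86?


ρ = 2.2333; P_K = (1−ρ)ρ^6/(1−ρ^7) = 0.554231
λ_eff = λ(1 − P_K) = 35.42·(1 − 0.554231) = 35.42·0.445769 = 15.7892 /hr

Final: 15.7892 /hr


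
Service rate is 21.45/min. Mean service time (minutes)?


Mean service time = 1/μ = 1/21.45 minute = 0.04662 minute
In minutes: 0.04662 × 1 = 0.04662 min

Final: 0.04662 min


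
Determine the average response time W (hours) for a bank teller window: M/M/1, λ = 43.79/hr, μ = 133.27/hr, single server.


W = 1/(μ−λ) = 1/(133.27 − 43.79) = 1/89.48 = 0.01118 hr

Final: 0.01118 hr


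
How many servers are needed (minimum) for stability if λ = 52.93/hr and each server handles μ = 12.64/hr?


Stability requires cμ > λ ⇔ c > λ/μ.
λ/μ = 52.93/12.64 = 4.1875
Minimum integer c = ⌊4.1875⌋ + 1 = 5
Check: 5·12.64 = 63.20 > 52.93, while 4·12.64 = 50.56 ≤ 52.93

Final: 5 servers


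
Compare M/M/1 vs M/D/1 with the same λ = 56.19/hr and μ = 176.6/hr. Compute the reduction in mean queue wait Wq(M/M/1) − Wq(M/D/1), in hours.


ρ = 56.19/176.6 = 0.3182
Wq(M/M/1) = ρ/(μ−λ) = 0.3182/120.41 = 0.002642 hr
Wq(M/D/1) = ρ/(2(μ−λ)) = 0.001321 hr
Savings = 0.002642 − 0.001321 = 0.001321 hr

Final: 0.001321 hr


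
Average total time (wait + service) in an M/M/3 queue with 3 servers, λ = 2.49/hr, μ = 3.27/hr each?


a = 0.7615; ρ = 0.2538; P₀ = 0.465115
Lq = P₀·a^c·ρ/(c!(1−ρ)²) = 0.01560
Wq = Lq/λ = 0.01560/2.49 = 0.006266 hr
W = Wq + 1/μ = 0.006266 + 0.30581 = 0.31208 hr

Final: 0.31208 hr


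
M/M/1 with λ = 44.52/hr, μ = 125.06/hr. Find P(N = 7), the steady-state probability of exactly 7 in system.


ρ = 44.52/125.06 = 0.3560
P_n = (1−ρ)·ρ^n = (1 − 0.3560)·0.3560^7 = 0.6440·0.0007245 = 0.0004666

Final: 0.0004666


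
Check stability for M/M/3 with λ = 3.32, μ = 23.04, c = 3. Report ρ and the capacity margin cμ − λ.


Total capacity cμ = 3·23.04 = 69.12/hr
ρ = λ/(cμ) = 3.32/69.12 = 0.04803
Stable ⇔ ρ < 1: YES
Spare capacity = cμ − λ = 69.12 − 3.32 = 65.80/hr

Final: ρ = 0.04803; stable; margin = 65.80/hr


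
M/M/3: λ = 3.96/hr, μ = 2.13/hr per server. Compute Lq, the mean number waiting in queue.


a = λ/μ = 1.8592; ρ = a/3 = 0.6197
P₀ = 0.135067
Lq = P₀·a^c·ρ / (c!·(1−ρ)²) = 0.135067·6.42609·0.6197/(6·0.14461)
= 0.61991

Final: 0.61991


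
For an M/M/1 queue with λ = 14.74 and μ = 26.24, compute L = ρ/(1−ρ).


ρ = λ/μ = 14.74/26.24 = 0.5617
L = ρ/(1−ρ) = 0.5617/(1 − 0.5617) = 0.5617/0.4383 = 1.2817

Final: 1.2817


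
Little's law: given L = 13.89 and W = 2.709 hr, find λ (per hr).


λ = L/W = 13.89/2.709 = 5.1274 /hr

Final: 5.1274 /hr


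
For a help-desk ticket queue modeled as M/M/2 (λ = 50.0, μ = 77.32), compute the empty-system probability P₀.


a = λ/μ = 50.0/77.32 = 0.6467; ρ = a/c = 0.3233
Σ_{k=0}^{1} a^k/k! (terms k=0..1) = 1.00000 + 0.64666 = 1.64666
Tail: a^2/(2!(1−ρ)) = 0.41817/(2·0.6767) = 0.30899
P₀ = 1/(1.64666 + 0.30899) = 1/1.95566 = 0.511337

Final: 0.511337


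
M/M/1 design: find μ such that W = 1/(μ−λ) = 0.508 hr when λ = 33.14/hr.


W = 1/(μ−λ) ⇒ μ − λ = 1/W = 1/0.508 = 1.9685
μ = λ + 1/W = 33.14 + 1.9685 = 35.1085 per hr

Final: 35.1085 /hr


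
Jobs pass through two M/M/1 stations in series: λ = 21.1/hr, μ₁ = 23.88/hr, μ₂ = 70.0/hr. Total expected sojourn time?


Each node sees arrival rate λ = 21.1/hr (tandem ⇒ throughput preserved).
W₁ = 1/(μ₁−λ) = 1/(23.88−21.1) = 0.35971 hr
W₂ = 1/(μ₂−λ) = 1/(70.0−21.1) = 0.02045 hr
W_total = W₁ + W₂ = 0.35971 + 0.02045 = 0.38016 hr

Final: 0.38016 hr


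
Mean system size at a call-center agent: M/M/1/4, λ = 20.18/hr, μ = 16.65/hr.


ρ = 20.18/16.65 = 1.2120
L = ρ[1 − (K+1)ρ^K + Kρ^(K+1)] / [(1−ρ)(1−ρ^(K+1))]
Numerator: 1.2120·(1 − 5·2.157882 + 4·2.615379) = 0.814600
Denominator: (-0.2120)·(-1.615379) = 0.342480
L = 0.814600/0.342480 = 2.3785

Final: 2.3785


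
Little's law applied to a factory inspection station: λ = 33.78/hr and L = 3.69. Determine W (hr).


W = L/λ = 3.69/33.78 = 0.1092 hr

Final: 0.1092 hr


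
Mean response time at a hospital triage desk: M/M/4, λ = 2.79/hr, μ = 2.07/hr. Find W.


a = 1.3478; ρ = 0.3370; P₀ = 0.258290
Lq = P₀·a^c·ρ/(c!(1−ρ)²) = 0.02722
Wq = Lq/λ = 0.02722/2.79 = 0.009757 hr
W = Wq + 1/μ = 0.009757 + 0.48309 = 0.49285 hr

Final: 0.49285 hr


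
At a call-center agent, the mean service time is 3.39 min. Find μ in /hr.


μ = 1/(service time) in consistent units.
1 hour = 60 min, so μ = 60/3.39 = 17.6991 per hour

Final: 17.6991 /hr


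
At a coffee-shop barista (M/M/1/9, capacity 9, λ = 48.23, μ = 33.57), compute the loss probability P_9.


ρ = λ/μ = 48.23/33.57 = 1.4367
P_K = (1−ρ)ρ^K/(1−ρ^(K+1)) = (-0.4367·26.079141)/(1 − 37.467887)
= -11.388746/-36.467887 = 0.312295

Final: 0.312295


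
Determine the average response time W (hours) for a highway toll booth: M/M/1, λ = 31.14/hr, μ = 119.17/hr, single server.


W = 1/(μ−λ) = 1/(119.17 − 31.14) = 1/88.03 = 0.01136 hr

Final: 0.01136 hr


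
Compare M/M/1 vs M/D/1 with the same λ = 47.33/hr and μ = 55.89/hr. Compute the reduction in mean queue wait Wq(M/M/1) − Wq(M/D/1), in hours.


ρ = 47.33/55.89 = 0.8468
Wq(M/M/1) = ρ/(μ−λ) = 0.8468/8.56 = 0.09893 hr
Wq(M/D/1) = ρ/(2(μ−λ)) = 0.04947 hr
Savings = 0.09893 − 0.04947 = 0.04947 hr

Final: 0.04947 hr


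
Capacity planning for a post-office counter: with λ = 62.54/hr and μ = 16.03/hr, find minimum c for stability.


Stability requires cμ > λ ⇔ c > λ/μ.
λ/μ = 62.54/16.03 = 3.9014
Minimum integer c = ⌊3.9014⌋ + 1 = 4
Check: 4·16.03 = 64.12 > 62.54, while 3·16.03 = 48.09 ≤ 62.54

Final: 4 servers


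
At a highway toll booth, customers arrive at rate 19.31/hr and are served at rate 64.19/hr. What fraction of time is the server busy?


ρ = λ/μ = 19.31/64.19 = 0.3008

Final: 0.3008


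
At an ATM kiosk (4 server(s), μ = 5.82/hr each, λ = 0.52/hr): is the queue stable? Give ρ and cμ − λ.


Total capacity cμ = 4·5.82 = 23.28/hr
ρ = λ/(cμ) = 0.52/23.28 = 0.02234
Stable ⇔ ρ < 1: YES
Spare capacity = cμ − λ = 23.28 − 0.52 = 22.76/hr

Final: ρ = 0.02234; stable; margin = 22.76/hr


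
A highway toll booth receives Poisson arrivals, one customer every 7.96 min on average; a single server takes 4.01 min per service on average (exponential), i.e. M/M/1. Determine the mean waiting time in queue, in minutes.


λ = 60/7.96 = 7.5377 /hr
μ = 60/4.01 = 14.9626 /hr
ρ = λ/μ = 7.5377/14.9626 = 0.5038
Wq = ρ/(μ−λ) = 0.5038/(14.9626−7.5377) = 0.06785 hr
In minutes: 0.06785·60 = 4.071 min

Final: 4.071 min


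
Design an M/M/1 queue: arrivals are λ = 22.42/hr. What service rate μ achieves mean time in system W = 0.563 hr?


W = 1/(μ−λ) ⇒ μ − λ = 1/W = 1/0.563 = 1.7762
μ = λ + 1/W = 22.42 + 1.7762 = 24.1962 per hr

Final: 24.1962 /hr


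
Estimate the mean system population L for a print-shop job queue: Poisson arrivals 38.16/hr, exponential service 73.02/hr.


ρ = λ/μ = 38.16/73.02 = 0.5226
L = ρ/(1−ρ) = 0.5226/(1 − 0.5226) = 0.5226/0.4774 = 1.0947

Final: 1.0947


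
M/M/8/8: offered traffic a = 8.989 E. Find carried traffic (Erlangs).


B(8,8.989) = 0.288592 (Erlang-B)
Carried load = a(1 − B) = 8.989·(1 − 0.288592) = 8.989·0.711408 = 6.3949 E

Final: 6.3949 Erlangs


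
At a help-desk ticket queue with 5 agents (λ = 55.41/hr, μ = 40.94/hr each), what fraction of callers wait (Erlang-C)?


a = λ/μ = 1.3534; ρ = a/5 = 0.2707
P₀ = 0.258113 (from M/M/c formula)
C(c,a) = [a^c/(c!(1−ρ))]·P₀ = [4.54152/(120·0.7293)]·0.258113
= 0.05189·0.258113 = 0.013394

Final: 0.013394


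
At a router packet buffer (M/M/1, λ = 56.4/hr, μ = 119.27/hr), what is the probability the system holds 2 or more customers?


ρ = 56.4/119.27 = 0.4729
P(N ≥ n) = ρ^n = 0.4729^2 = 0.223612

Final: 0.223612


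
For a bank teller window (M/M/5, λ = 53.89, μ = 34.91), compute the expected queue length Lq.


a = λ/μ = 1.5437; ρ = a/5 = 0.3087
P₀ = 0.213195
Lq = P₀·a^c·ρ / (c!·(1−ρ)²) = 0.213195·8.76580·0.3087/(120·0.47784)
= 0.01006

Final: 0.01006


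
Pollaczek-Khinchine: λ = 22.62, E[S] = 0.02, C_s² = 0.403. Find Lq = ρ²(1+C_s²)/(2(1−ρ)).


ρ = λ·E[S] = 22.62·0.02 = 0.4524
Lq = ρ²(1+C_s²)/(2(1−ρ)) = 0.2047·(1+0.403)/(2·0.5476)
= 0.2047·1.4030/1.0952 = 0.26219

Final: 0.26219


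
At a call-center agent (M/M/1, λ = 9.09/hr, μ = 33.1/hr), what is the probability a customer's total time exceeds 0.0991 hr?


W ~ Exponential(μ−λ) for M/M/1.
μ − λ = 33.1 − 9.09 = 24.0100
P(W > t) = e^{−(μ−λ)t} = e^{−2.3794} = 0.092607

Final: 0.092607


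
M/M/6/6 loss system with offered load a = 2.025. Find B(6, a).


B(c,a) = (a^c/c!) / Σ_{k=0}^{c} a^k/k!
a^6/6! = 0.095767
Σ terms (k=0..6): 1.00000 + 2.02500 + 2.05031 + 1.38396 + 0.70063 + 0.28376 + 0.09577 = 7.539426
B = 0.095767/7.539426 = 0.012702

Final: 0.012702


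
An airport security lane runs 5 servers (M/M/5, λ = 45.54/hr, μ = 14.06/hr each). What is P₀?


a = λ/μ = 45.54/14.06 = 3.2390; ρ = a/c = 0.6478
Σ_{k=0}^{4} a^k/k! (terms k=0..4) = 1.00000 + 3.23898 + 5.24548 + 5.66333 + 4.58585 = 19.73364
Tail: a^5/(5!(1−ρ)) = 356.48276/(120·0.3522) = 8.43455
P₀ = 1/(19.73364 + 8.43455) = 1/28.16819 = 0.035501

Final: 0.035501


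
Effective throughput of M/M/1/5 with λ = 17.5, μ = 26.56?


ρ = 0.6589; P_K = (1−ρ)ρ^5/(1−ρ^6) = 0.046134
λ_eff = λ(1 − P_K) = 17.5·(1 − 0.046134) = 17.5·0.953866 = 16.6927 /hr

Final: 16.6927 /hr


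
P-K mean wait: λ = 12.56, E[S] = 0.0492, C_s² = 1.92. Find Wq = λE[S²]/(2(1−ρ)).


ρ = λ·E[S] = 12.56·0.0492 = 0.6180
E[S²] = E[S]²(1+C_s²) = 0.0492²·(1+1.92) = 0.007068
Wq = λ·E[S²]/(2(1−ρ)) = 12.56·0.007068/(2·0.3820) = 0.11619 hr

Final: 0.11619 hr


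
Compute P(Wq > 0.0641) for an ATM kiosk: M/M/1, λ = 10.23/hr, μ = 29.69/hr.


ρ = 10.23/29.69 = 0.3446
P(Wq > t) = ρ·e^{−(μ−λ)t} = 0.3446·e^{−1.2474}
= 0.3446·0.287255 = 0.098977

Final: 0.098977


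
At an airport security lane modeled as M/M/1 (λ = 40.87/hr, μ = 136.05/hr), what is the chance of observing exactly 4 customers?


ρ = 40.87/136.05 = 0.3004
P_n = (1−ρ)·ρ^n = (1 − 0.3004)·0.3004^4 = 0.6996·0.008144 = 0.005697

Final: 0.005697


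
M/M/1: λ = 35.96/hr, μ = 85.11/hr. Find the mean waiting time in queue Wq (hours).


ρ = 35.96/85.11 = 0.4225
Wq = ρ/(μ−λ) = 0.4225/(85.11 − 35.96) = 0.4225/49.15 = 0.008596 hr

Final: 0.008596 hr


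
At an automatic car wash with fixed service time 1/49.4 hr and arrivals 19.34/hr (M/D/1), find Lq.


ρ = 19.34/49.4 = 0.3915
M/D/1: Lq = ρ²/(2(1−ρ)) = 0.1533/(2·0.6085) = 0.12594

Final: 0.12594


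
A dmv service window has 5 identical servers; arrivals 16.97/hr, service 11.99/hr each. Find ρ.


ρ = λ/(cμ) = 16.97/(5·11.99) = 16.97/59.95 = 0.2831

Final: 0.2831


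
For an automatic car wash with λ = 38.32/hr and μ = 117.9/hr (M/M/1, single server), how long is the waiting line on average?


ρ = 38.32/117.9 = 0.3250
Lq = ρ²/(1−ρ) = 0.1056/0.6750 = 0.1565

Final: 0.1565


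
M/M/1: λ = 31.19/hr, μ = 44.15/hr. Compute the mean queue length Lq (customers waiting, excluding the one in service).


ρ = 31.19/44.15 = 0.7065
Lq = ρ²/(1−ρ) = 0.4991/0.2935 = 1.7002

Final: 1.7002


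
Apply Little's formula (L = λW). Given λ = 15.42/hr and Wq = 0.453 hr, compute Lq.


Lq = λWq = 15.42·0.453 = 6.9853

Final: 6.9853


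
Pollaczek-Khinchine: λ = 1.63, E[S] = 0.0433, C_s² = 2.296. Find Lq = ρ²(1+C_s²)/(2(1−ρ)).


ρ = λ·E[S] = 1.63·0.0433 = 0.07058
Lq = ρ²(1+C_s²)/(2(1−ρ)) = 0.004981·(1+2.296)/(2·0.9294)
= 0.004981·3.2960/1.8588 = 0.008833

Final: 0.008833


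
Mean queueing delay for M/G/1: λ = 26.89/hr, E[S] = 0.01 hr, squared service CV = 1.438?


ρ = λ·E[S] = 26.89·0.01 = 0.2689
E[S²] = E[S]²(1+C_s²) = 0.01²·(1+1.438) = 0.0002438
Wq = λ·E[S²]/(2(1−ρ)) = 26.89·0.0002438/(2·0.7311) = 0.004484 hr

Final: 0.004484 hr


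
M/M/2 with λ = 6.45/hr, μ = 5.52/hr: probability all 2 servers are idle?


a = λ/μ = 6.45/5.52 = 1.1685; ρ = a/c = 0.5842
Σ_{k=0}^{1} a^k/k! (terms k=0..1) = 1.00000 + 1.16848 = 2.16848
Tail: a^2/(2!(1−ρ)) = 1.36534/(2·0.4158) = 1.64198
P₀ = 1/(2.16848 + 1.64198) = 1/3.81046 = 0.262436

Final: 0.262436


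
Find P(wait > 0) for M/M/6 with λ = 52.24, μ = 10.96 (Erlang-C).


a = λ/μ = 4.7664; ρ = a/6 = 0.7944
P₀ = 0.006394 (from M/M/c formula)
C(c,a) = [a^c/(c!(1−ρ))]·P₀ = [11726.15646/(720·0.2056)]·0.006394
= 79.21516·0.006394 = 0.506503

Final: 0.506503


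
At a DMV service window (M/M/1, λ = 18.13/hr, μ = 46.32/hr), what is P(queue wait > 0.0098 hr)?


ρ = 18.13/46.32 = 0.3914
P(Wq > t) = ρ·e^{−(μ−λ)t} = 0.3914·e^{−0.2763}
= 0.3914·0.758614 = 0.296927

Final: 0.296927


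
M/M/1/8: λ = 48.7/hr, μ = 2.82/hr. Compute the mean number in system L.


ρ = 48.7/2.82 = 17.2695
L = ρ[1 − (K+1)ρ^K + Kρ^(K+1)] / [(1−ρ)(1−ρ^(K+1))]
Numerator: 17.2695·(1 − 9·7911135501.737588 + 8·136621382600.929291) = 17645475167006.800781
Denominator: (-16.2695)·(-136621382599.929291) = 2222762068682.538086
L = 17645475167006.800781/2222762068682.538086 = 7.9385

Final: 7.9385


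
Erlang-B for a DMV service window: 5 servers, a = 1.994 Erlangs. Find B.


B(c,a) = (a^c/c!) / Σ_{k=0}^{c} a^k/k!
a^5/5! = 0.262691
Σ terms (k=0..5): 1.00000 + 1.99400 + 1.98802 + 1.32137 + 0.65870 + 0.26269 = 7.224780
B = 0.262691/7.224780 = 0.036360

Final: 0.036360


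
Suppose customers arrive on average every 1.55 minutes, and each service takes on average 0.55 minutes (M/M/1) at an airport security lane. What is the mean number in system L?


λ = 60/1.55 = 38.7097 /hr
μ = 60/0.55 = 109.0909 /hr
ρ = λ/μ = 38.7097/109.0909 = 0.3548
L = ρ/(1−ρ) = 0.3548/0.6452 = 0.5500

Final: 0.5500


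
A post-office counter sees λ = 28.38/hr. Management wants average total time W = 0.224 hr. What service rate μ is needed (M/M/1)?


W = 1/(μ−λ) ⇒ μ − λ = 1/W = 1/0.224 = 4.4643
μ = λ + 1/W = 28.38 + 4.4643 = 32.8443 per hr

Final: 32.8443 /hr


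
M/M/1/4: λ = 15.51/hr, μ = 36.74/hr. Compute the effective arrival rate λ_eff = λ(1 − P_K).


ρ = 0.4222; P_K = (1−ρ)ρ^4/(1−ρ^5) = 0.018602
λ_eff = λ(1 − P_K) = 15.51·(1 − 0.018602) = 15.51·0.981398 = 15.2215 /hr

Final: 15.2215 /hr


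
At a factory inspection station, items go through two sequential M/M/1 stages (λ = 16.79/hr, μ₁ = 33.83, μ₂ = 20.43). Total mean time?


Each node sees arrival rate λ = 16.79/hr (tandem ⇒ throughput preserved).
W₁ = 1/(μ₁−λ) = 1/(33.83−16.79) = 0.05869 hr
W₂ = 1/(μ₂−λ) = 1/(20.43−16.79) = 0.27473 hr
W_total = W₁ + W₂ = 0.05869 + 0.27473 = 0.33341 hr

Final: 0.33341 hr


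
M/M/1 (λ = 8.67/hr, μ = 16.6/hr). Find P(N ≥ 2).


ρ = 8.67/16.6 = 0.5223
P(N ≥ n) = ρ^n = 0.5223^2 = 0.272786

Final: 0.272786


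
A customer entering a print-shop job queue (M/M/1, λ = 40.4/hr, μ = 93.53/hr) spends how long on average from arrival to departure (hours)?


W = 1/(μ−λ) = 1/(93.53 − 40.4) = 1/53.13 = 0.01882 hr

Final: 0.01882 hr


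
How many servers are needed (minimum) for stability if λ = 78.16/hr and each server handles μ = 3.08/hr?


Stability requires cμ > λ ⇔ c > λ/μ.
λ/μ = 78.16/3.08 = 25.3766
Minimum integer c = ⌊25.3766⌋ + 1 = 26
Check: 26·3.08 = 80.08 > 78.16, while 25·3.08 = 77.00 ≤ 78.16

Final: 26 servers


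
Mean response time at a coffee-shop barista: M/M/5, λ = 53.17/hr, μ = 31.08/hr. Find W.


a = 1.7107; ρ = 0.3421; P₀ = 0.180146
Lq = P₀·a^c·ρ/(c!(1−ρ)²) = 0.01739
Wq = Lq/λ = 0.01739/53.17 = 0.0003271 hr
W = Wq + 1/μ = 0.0003271 + 0.03218 = 0.03250 hr

Final: 0.03250 hr


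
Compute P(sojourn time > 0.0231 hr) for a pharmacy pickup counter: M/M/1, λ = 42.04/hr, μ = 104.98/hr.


W ~ Exponential(μ−λ) for M/M/1.
μ − λ = 104.98 − 42.04 = 62.9400
P(W > t) = e^{−(μ−λ)t} = e^{−1.4539} = 0.233654

Final: 0.233654


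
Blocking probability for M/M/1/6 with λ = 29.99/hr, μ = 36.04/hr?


ρ = λ/μ = 29.99/36.04 = 0.8321
P_K = (1−ρ)ρ^K/(1−ρ^(K+1)) = (0.1679·0.332009)/(1 − 0.276275)
= 0.055734/0.723725 = 0.077010

Final: 0.077010


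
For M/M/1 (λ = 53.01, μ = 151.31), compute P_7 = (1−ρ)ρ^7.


ρ = 53.01/151.31 = 0.3503
P_n = (1−ρ)·ρ^n = (1 − 0.3503)·0.3503^7 = 0.6497·0.0006478 = 0.0004208

Final: 0.0004208


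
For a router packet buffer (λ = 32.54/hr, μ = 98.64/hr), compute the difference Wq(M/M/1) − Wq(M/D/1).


ρ = 32.54/98.64 = 0.3299
Wq(M/M/1) = ρ/(μ−λ) = 0.3299/66.10 = 0.004991 hr
Wq(M/D/1) = ρ/(2(μ−λ)) = 0.002495 hr
Savings = 0.004991 − 0.002495 = 0.002495 hr

Final: 0.002495 hr


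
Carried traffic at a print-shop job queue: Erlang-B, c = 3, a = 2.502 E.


B(3,2.502) = 0.282439 (Erlang-B)
Carried load = a(1 − B) = 2.502·(1 − 0.282439) = 2.502·0.717561 = 1.7953 E

Final: 1.7953 Erlangs


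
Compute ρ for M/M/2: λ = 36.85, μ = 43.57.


ρ = λ/(cμ) = 36.85/(2·43.57) = 36.85/87.14 = 0.4229

Final: 0.4229


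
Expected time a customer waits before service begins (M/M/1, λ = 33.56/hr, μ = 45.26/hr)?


ρ = 33.56/45.26 = 0.7415
Wq = ρ/(μ−λ) = 0.7415/(45.26 − 33.56) = 0.7415/11.70 = 0.06338 hr

Final: 0.06338 hr


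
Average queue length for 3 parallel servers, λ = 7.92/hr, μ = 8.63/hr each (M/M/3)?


a = λ/μ = 0.9177; ρ = a/3 = 0.3059
P₀ = 0.396127
Lq = P₀·a^c·ρ / (c!·(1−ρ)²) = 0.396127·0.77294·0.3059/(6·0.48176)
= 0.03240

Final: 0.03240


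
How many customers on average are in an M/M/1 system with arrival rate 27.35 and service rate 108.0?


ρ = λ/μ = 27.35/108.0 = 0.2532
L = ρ/(1−ρ) = 0.2532/(1 − 0.2532) = 0.2532/0.7468 = 0.3391

Final: 0.3391


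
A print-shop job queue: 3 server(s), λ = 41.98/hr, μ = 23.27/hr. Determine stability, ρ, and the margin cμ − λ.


Total capacity cμ = 3·23.27 = 69.81/hr
ρ = λ/(cμ) = 41.98/69.81 = 0.6013
Stable ⇔ ρ < 1: YES
Spare capacity = cμ − λ = 69.81 − 41.98 = 27.83/hr

Final: ρ = 0.6013; stable; margin = 27.83/hr


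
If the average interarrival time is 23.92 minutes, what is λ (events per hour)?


λ = 1/(interarrival time) in consistent units.
1 hour = 60 min, so λ = 60/23.92 = 2.5084 per hour

Final: 2.5084 /hr


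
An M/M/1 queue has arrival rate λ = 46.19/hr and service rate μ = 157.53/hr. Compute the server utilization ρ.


ρ = λ/μ = 46.19/157.53 = 0.2932

Final: 0.2932


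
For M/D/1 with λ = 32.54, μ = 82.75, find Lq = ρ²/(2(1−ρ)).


ρ = 32.54/82.75 = 0.3932
M/D/1: Lq = ρ²/(2(1−ρ)) = 0.1546/(2·0.6068) = 0.12742

Final: 0.12742


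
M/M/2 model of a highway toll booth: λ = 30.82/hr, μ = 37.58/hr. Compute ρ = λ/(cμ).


ρ = λ/(cμ) = 30.82/(2·37.58) = 30.82/75.16 = 0.4101

Final: 0.4101


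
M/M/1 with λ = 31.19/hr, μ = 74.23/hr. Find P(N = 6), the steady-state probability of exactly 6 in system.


ρ = 31.19/74.23 = 0.4202
P_n = (1−ρ)·ρ^n = (1 − 0.4202)·0.4202^6 = 0.5798·0.005503 = 0.003191

Final: 0.003191


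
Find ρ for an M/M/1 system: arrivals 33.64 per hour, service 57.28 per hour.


ρ = λ/μ = 33.64/57.28 = 0.5873

Final: 0.5873


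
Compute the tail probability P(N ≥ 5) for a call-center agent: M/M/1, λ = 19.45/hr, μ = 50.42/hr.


ρ = 19.45/50.42 = 0.3858
P(N ≥ n) = ρ^n = 0.3858^5 = 0.008542

Final: 0.008542


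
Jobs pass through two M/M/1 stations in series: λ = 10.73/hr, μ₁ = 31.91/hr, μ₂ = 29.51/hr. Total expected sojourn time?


Each node sees arrival rate λ = 10.73/hr (tandem ⇒ throughput preserved).
W₁ = 1/(μ₁−λ) = 1/(31.91−10.73) = 0.04721 hr
W₂ = 1/(μ₂−λ) = 1/(29.51−10.73) = 0.05325 hr
W_total = W₁ + W₂ = 0.04721 + 0.05325 = 0.10046 hr

Final: 0.10046 hr


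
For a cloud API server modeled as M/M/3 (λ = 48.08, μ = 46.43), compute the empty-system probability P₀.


a = λ/μ = 48.08/46.43 = 1.0355; ρ = a/c = 0.3452
Σ_{k=0}^{2} a^k/k! (terms k=0..2) = 1.00000 + 1.03554 + 0.53617 = 2.57171
Tail: a^3/(3!(1−ρ)) = 1.11045/(6·0.6548) = 0.28263
P₀ = 1/(2.57171 + 0.28263) = 1/2.85434 = 0.350344

Final: 0.350344


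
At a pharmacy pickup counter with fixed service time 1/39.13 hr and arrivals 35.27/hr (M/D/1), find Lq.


ρ = 35.27/39.13 = 0.9014
M/D/1: Lq = ρ²/(2(1−ρ)) = 0.8124/(2·0.09865) = 4.11798

Final: 4.11798


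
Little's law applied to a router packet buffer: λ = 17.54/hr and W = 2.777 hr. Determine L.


L = λW = 17.54·2.777 = 48.7086

Final: 48.7086


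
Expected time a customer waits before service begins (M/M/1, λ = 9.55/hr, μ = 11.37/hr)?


ρ = 9.55/11.37 = 0.8399
Wq = ρ/(μ−λ) = 0.8399/(11.37 − 9.55) = 0.8399/1.82 = 0.4615 hr

Final: 0.4615 hr


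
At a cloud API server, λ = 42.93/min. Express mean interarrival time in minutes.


Mean interarrival time = 1/λ = 1/42.93 minute = 0.02329 minute
In minutes: 0.02329 × 1 = 0.02329 min

Final: 0.02329 min


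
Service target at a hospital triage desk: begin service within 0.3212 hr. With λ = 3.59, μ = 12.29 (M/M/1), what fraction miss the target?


ρ = 3.59/12.29 = 0.2921
P(Wq > t) = ρ·e^{−(μ−λ)t} = 0.2921·e^{−2.7944}
= 0.2921·0.061149 = 0.017862

Final: 0.017862


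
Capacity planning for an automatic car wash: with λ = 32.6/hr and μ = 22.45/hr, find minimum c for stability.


Stability requires cμ > λ ⇔ c > λ/μ.
λ/μ = 32.6/22.45 = 1.4521
Minimum integer c = ⌊1.4521⌋ + 1 = 2
Check: 2·22.45 = 44.90 > 32.6, while 1·22.45 = 22.45 ≤ 32.6

Final: 2 servers


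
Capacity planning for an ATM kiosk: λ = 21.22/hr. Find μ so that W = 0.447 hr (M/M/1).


W = 1/(μ−λ) ⇒ μ − λ = 1/W = 1/0.447 = 2.2371
μ = λ + 1/W = 21.22 + 2.2371 = 23.4571 per hr

Final: 23.4571 /hr


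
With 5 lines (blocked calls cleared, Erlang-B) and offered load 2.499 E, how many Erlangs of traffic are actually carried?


B(5,2.499) = 0.069657 (Erlang-B)
Carried load = a(1 − B) = 2.499·(1 − 0.069657) = 2.499·0.930343 = 2.3249 E

Final: 2.3249 Erlangs


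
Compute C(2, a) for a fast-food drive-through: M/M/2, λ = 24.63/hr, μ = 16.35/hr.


a = λ/μ = 1.5064; ρ = a/2 = 0.7532
P₀ = 0.140764 (from M/M/c formula)
C(c,a) = [a^c/(c!(1−ρ))]·P₀ = [2.26931/(2·0.2468)]·0.140764
= 4.59767·0.140764 = 0.647186

Final: 0.647186


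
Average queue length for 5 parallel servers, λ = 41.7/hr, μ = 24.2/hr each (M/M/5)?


a = λ/μ = 1.7231; ρ = a/5 = 0.3446
P₀ = 0.177905
Lq = P₀·a^c·ρ / (c!·(1−ρ)²) = 0.177905·15.19160·0.3446/(120·0.42951)
= 0.01807

Final: 0.01807


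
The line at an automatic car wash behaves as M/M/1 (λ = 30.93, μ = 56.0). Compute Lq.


ρ = 30.93/56.0 = 0.5523
Lq = ρ²/(1−ρ) = 0.3051/0.4477 = 0.6814

Final: 0.6814


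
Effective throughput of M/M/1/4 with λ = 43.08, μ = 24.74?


ρ = 1.7413; P_K = (1−ρ)ρ^4/(1−ρ^5) = 0.454083
λ_eff = λ(1 − P_K) = 43.08·(1 − 0.454083) = 43.08·0.545917 = 23.5181 /hr

Final: 23.5181 /hr


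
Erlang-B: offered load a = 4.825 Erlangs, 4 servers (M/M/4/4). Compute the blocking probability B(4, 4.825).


B(c,a) = (a^c/c!) / Σ_{k=0}^{c} a^k/k!
a^4/4! = 22.582813
Σ terms (k=0..4): 1.00000 + 4.82500 + 11.64031 + 18.72150 + 22.58281 = 58.769628
B = 22.582813/58.769628 = 0.384260

Final: 0.384260


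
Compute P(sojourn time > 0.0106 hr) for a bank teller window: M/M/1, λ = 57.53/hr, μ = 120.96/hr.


W ~ Exponential(μ−λ) for M/M/1.
μ − λ = 120.96 − 57.53 = 63.4300
P(W > t) = e^{−(μ−λ)t} = e^{−0.6724} = 0.510503

Final: 0.510503


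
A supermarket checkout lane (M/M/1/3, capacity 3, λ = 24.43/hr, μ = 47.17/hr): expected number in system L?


ρ = 24.43/47.17 = 0.5179
L = ρ[1 − (K+1)ρ^K + Kρ^(K+1)] / [(1−ρ)(1−ρ^(K+1))]
Numerator: 0.5179·(1 − 4·0.138923 + 3·0.071950) = 0.341906
Denominator: (0.4821)·(0.928050) = 0.447400
L = 0.341906/0.447400 = 0.7642

Final: 0.7642


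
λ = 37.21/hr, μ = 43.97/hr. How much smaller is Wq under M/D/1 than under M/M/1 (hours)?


ρ = 37.21/43.97 = 0.8463
Wq(M/M/1) = ρ/(μ−λ) = 0.8463/6.76 = 0.12519 hr
Wq(M/D/1) = ρ/(2(μ−λ)) = 0.06259 hr
Savings = 0.12519 − 0.06259 = 0.06259 hr

Final: 0.06259 hr


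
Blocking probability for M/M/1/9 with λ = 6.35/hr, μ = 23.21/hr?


ρ = λ/μ = 6.35/23.21 = 0.2736
P_K = (1−ρ)ρ^K/(1−ρ^(K+1)) = (0.7264·0.000008588)/(1 − 0.000002350)
= 0.000006238/0.999998 = 0.000006238

Final: 0.000006238


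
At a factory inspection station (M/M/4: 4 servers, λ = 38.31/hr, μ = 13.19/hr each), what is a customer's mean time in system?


a = 2.9045; ρ = 0.7261; P₀ = 0.043416
Lq = P₀·a^c·ρ/(c!(1−ρ)²) = 1.24621
Wq = Lq/λ = 1.24621/38.31 = 0.03253 hr
W = Wq + 1/μ = 0.03253 + 0.07582 = 0.10834 hr

Final: 0.10834 hr


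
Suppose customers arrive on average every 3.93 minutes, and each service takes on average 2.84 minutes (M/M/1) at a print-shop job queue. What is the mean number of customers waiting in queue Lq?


λ = 60/3.93 = 15.2672 /hr
μ = 60/2.84 = 21.1268 /hr
ρ = λ/μ = 15.2672/21.1268 = 0.7226
Lq = ρ²/(1−ρ) = 0.5222/0.2774 = 1.8829

Final: 1.8829


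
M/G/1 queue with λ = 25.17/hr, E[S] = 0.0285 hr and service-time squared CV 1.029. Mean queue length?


ρ = λ·E[S] = 25.17·0.0285 = 0.7173
Lq = ρ²(1+C_s²)/(2(1−ρ)) = 0.5146·(1+1.029)/(2·0.2827)
= 0.5146·2.0290/0.5653 = 1.84693

Final: 1.84693


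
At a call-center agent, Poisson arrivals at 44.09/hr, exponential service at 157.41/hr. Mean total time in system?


W = 1/(μ−λ) = 1/(157.41 − 44.09) = 1/113.32 = 0.008825 hr

Final: 0.008825 hr


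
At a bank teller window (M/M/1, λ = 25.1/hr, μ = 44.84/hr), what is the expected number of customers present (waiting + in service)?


ρ = λ/μ = 25.1/44.84 = 0.5598
L = ρ/(1−ρ) = 0.5598/(1 − 0.5598) = 0.5598/0.4402 = 1.2715

Final: 1.2715


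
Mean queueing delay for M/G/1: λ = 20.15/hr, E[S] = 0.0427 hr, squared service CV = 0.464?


ρ = λ·E[S] = 20.15·0.0427 = 0.8604
E[S²] = E[S]²(1+C_s²) = 0.0427²·(1+0.464) = 0.002669
Wq = λ·E[S²]/(2(1−ρ)) = 20.15·0.002669/(2·0.1396) = 0.19265 hr

Final: 0.19265 hr


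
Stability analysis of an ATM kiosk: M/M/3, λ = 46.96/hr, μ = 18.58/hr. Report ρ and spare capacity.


Total capacity cμ = 3·18.58 = 55.74/hr
ρ = λ/(cμ) = 46.96/55.74 = 0.8425
Stable ⇔ ρ < 1: YES
Spare capacity = cμ − λ = 55.74 − 46.96 = 8.78/hr

Final: ρ = 0.8425; stable; margin = 8.78/hr


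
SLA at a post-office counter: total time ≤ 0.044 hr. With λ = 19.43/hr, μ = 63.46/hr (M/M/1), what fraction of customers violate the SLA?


W ~ Exponential(μ−λ) for M/M/1.
μ − λ = 63.46 − 19.43 = 44.0300
P(W > t) = e^{−(μ−λ)t} = e^{−1.9373} = 0.144090

Final: 0.144090


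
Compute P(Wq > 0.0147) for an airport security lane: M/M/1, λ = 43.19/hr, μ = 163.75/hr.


ρ = 43.19/163.75 = 0.2638
P(Wq > t) = ρ·e^{−(μ−λ)t} = 0.2638·e^{−1.7722}
= 0.2638·0.169953 = 0.044826

Final: 0.044826


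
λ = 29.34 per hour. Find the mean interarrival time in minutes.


Mean interarrival time = 1/λ = 1/29.34 hour = 0.03408 hour
In minutes: 0.03408 × 60 = 2.0450 min

Final: 2.0450 min
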